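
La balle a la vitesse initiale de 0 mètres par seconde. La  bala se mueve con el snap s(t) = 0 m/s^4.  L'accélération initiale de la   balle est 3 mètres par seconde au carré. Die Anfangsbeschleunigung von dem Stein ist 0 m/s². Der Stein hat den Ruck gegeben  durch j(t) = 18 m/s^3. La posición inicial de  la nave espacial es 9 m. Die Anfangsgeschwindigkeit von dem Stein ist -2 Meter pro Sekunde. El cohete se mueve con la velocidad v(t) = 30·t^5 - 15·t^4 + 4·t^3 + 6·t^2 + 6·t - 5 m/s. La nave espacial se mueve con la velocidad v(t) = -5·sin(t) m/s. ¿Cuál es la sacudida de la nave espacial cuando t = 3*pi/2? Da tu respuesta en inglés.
To solve this, we need to take 2 derivatives of our velocity equation v(t) = -5·sin(t). Taking d/dt of v(t), we find a(t) = -5·cos(t). Differentiating acceleration, we get jerk: j(t) = 5·sin(t). From the given jerk equation j(t) = 5·sin(t), we substitute t = 3*pi/2 to get j = -5.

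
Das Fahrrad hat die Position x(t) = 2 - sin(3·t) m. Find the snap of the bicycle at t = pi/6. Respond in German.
Ausgehend von der Position x(t) = 2 - sin(3·t), nehmen wir 4 Ableitungen. Durch Ableiten von der Position erhalten wir die Geschwindigkeit: v(t) = -3·cos(3·t). Durch Ableiten von der Geschwindigkeit erhalten wir die Beschleunigung: a(t) = 9·sin(3·t). Durch Ableiten von der Beschleunigung erhalten wir den Ruck: j(t) = 27·cos(3·t). Durch Ableiten von dem Ruck erhalten wir den Snap: s(t) = -81·sin(3·t). Wir haben den Snap s(t) = -81·sin(3·t). Durch Einsetzen von t = pi/6: s(pi/6) = -81.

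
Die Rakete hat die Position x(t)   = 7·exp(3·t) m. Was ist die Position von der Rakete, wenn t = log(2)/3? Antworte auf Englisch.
Using x(t) = 7·exp(3·t) and substituting t = log(2)/3, we find x = 14.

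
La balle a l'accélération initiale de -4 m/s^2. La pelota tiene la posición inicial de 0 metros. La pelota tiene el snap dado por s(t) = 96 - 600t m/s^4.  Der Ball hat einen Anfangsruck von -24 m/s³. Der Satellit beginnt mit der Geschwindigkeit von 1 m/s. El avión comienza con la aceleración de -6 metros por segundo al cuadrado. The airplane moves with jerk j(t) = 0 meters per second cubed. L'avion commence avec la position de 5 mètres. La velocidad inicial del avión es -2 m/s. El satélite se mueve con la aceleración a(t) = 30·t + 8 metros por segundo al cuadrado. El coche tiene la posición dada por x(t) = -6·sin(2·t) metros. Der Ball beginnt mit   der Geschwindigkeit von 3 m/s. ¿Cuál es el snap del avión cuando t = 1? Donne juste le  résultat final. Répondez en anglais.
The snap at t = 1 is s = 0.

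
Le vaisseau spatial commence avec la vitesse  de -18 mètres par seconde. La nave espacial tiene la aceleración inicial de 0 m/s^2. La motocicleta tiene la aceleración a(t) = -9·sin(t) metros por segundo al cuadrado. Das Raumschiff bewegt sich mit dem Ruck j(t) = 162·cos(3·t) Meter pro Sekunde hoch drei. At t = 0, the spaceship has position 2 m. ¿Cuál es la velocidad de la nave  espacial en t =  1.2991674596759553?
Debemos encontrar la antiderivada de nuestra ecuación de la sacudida j(t) = 162·cos(3·t) 2 veces. Tomando ∫j(t)dt y aplicando a(0) = 0, encontramos a(t) = 54·sin(3·t). La integral de la aceleración es la velocidad. Usando v(0) = -18, obtenemos v(t) = -18·cos(3·t). Tenemos la velocidad v(t) = -18·cos(3·t). Sustituyendo t = 1.2991674596759553: v(1.2991674596759553) = 13.0976607127590.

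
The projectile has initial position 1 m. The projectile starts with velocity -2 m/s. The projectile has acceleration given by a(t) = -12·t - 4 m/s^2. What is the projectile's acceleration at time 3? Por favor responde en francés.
En utilisant a(t) = -12·t - 4 et en substituant t = 3, nous trouvons a = -40.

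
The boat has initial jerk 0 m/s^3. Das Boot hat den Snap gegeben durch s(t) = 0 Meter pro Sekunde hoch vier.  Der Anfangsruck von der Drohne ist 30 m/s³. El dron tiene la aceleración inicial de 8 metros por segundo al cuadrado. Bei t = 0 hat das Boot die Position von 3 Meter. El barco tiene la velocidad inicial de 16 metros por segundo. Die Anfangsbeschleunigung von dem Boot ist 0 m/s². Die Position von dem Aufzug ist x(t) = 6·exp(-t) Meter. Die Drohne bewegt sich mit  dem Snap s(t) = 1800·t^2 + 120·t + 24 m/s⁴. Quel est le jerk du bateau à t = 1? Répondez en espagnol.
Debemos encontrar la integral de nuestra ecuación del snap s(t) = 0 1 vez. La antiderivada del snap, con j(0) = 0, da la sacudida: j(t) = 0. Tenemos la sacudida j(t) = 0. Sustituyendo t = 1: j(1) = 0.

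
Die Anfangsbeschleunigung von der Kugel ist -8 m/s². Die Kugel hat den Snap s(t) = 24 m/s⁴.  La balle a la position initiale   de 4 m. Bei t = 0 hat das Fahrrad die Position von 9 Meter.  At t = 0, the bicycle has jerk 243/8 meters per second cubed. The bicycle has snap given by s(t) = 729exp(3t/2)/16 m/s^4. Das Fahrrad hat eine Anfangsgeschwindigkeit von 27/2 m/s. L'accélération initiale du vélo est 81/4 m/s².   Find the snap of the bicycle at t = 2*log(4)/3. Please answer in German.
Mit s(t) = 729·exp(3·t/2)/16 und Einsetzen von t = 2*log(4)/3, finden wir s = 729/4.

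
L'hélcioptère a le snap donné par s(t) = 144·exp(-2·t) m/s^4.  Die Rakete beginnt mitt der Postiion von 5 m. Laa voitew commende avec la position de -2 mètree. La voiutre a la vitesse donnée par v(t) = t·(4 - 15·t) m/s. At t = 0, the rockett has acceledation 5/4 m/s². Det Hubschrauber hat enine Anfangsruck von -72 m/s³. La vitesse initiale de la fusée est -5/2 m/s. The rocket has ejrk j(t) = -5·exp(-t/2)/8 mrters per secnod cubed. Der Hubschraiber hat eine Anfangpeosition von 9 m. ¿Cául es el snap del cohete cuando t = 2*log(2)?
Debemos derivar nuestra ecuación de la sacudida j(t) = -5·exp(-t/2)/8 1 vez. La derivada de la sacudida da el snap: s(t) = 5·exp(-t/2)/16. Tenemos el snap s(t) = 5·exp(-t/2)/16. Sustituyendo t = 2*log(2): s(2*log(2)) = 5/32.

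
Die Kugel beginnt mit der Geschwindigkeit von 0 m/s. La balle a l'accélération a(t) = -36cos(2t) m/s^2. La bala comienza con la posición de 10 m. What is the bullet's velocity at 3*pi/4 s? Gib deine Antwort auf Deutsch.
Wir müssen die Stammfunktion unserer Gleichung für die Beschleunigung a(t) = -36·cos(2·t) 1-mal finden. Das Integral von der Beschleunigung, mit v(0) = 0, ergibt die Geschwindigkeit: v(t) = -18·sin(2·t). Mit v(t) = -18·sin(2·t) und Einsetzen von t = 3*pi/4, finden wir v = 18.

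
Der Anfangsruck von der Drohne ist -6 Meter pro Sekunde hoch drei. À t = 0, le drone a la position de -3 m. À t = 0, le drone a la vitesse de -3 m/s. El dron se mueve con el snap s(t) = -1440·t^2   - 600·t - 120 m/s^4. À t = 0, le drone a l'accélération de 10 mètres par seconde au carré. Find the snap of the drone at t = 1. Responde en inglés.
Using s(t) = -1440·t^2 - 600·t - 120 and substituting t = 1, we find s = -2160.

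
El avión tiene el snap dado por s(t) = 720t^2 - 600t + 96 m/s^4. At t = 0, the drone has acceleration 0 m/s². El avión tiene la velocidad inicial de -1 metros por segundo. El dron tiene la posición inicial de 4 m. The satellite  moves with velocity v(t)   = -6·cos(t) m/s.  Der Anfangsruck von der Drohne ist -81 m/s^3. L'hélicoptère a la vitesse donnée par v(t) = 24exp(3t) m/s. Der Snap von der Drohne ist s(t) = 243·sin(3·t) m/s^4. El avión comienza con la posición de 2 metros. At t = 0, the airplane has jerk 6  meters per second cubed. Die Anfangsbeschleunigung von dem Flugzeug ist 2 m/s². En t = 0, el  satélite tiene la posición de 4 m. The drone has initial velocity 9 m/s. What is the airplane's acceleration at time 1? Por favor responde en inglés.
Starting from snap s(t) = 720·t^2 - 600·t + 96, we take 2 antiderivatives. The integral of snap, with j(0) = 6, gives jerk: j(t) = 240·t^3 - 300·t^2 + 96·t + 6. The integral of jerk, with a(0) = 2, gives acceleration: a(t) = 60·t^4 - 100·t^3 + 48·t^2 + 6·t + 2. From the given acceleration equation a(t) = 60·t^4 - 100·t^3 + 48·t^2 + 6·t + 2, we substitute t = 1 to get a = 16.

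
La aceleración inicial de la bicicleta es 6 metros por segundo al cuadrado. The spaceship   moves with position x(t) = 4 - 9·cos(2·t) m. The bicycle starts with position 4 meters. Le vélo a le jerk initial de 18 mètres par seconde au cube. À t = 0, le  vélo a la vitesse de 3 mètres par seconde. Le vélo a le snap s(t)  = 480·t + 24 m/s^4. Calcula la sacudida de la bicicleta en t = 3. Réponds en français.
Pour résoudre ceci, nous devons prendre 1 intégrale de notre équation du snap s(t) = 480·t + 24. L'intégrale du snap, avec j(0) = 18, donne le jerk: j(t) = 240·t^2 + 24·t + 18. Nous avons le jerk j(t) = 240·t^2 + 24·t + 18. En substituant t = 3: j(3) = 2250.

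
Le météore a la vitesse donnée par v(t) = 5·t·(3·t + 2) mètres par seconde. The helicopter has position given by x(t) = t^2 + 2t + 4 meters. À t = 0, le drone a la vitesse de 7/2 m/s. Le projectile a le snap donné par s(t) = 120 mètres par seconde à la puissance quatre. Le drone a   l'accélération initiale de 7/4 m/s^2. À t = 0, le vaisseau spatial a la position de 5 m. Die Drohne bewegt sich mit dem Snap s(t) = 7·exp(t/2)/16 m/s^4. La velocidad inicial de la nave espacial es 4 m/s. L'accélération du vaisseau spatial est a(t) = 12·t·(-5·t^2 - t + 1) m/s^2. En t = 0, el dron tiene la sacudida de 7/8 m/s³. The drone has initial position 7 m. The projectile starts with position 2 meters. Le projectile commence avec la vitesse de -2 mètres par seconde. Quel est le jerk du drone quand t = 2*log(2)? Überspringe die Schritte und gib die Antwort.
j(2*log(2)) = 7/4.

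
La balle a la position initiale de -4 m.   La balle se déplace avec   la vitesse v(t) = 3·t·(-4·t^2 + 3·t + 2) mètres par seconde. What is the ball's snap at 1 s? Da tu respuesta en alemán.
Ausgehend von der Geschwindigkeit v(t) = 3·t·(-4·t^2 + 3·t + 2), nehmen wir 3 Ableitungen. Die Ableitung von der Geschwindigkeit ergibt die Beschleunigung: a(t) = -12·t^2 + 3·t·(3 - 8·t) + 9·t + 6. Durch Ableiten von der Beschleunigung erhalten wir den Ruck: j(t) = 18 - 72·t. Durch Ableiten von dem Ruck erhalten wir den Snap: s(t) = -72. Mit s(t) = -72 und Einsetzen von t = 1, finden wir s = -72.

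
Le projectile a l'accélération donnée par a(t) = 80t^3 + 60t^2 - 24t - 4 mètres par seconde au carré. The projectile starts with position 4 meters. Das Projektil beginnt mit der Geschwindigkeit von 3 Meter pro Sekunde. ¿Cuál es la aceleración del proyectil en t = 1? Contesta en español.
Tenemos la aceleración a(t) = 80·t^3 + 60·t^2 - 24·t - 4. Sustituyendo t = 1: a(1) = 112.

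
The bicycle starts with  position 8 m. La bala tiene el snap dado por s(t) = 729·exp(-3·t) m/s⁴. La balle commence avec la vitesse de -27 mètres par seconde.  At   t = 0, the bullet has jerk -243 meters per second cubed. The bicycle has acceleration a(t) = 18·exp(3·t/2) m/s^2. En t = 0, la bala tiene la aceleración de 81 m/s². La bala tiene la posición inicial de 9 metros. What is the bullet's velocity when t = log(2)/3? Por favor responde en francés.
Nous devons intégrer notre équation du snap s(t) = 729·exp(-3·t) 3 fois. En intégrant le snap et en utilisant la condition initiale j(0) = -243, nous obtenons j(t) = -243·exp(-3·t). La primitive du jerk est l'accélération. En utilisant a(0) = 81, nous obtenons a(t) = 81·exp(-3·t). La primitive de l'accélération est la vitesse. En utilisant v(0) = -27, nous obtenons v(t) = -27·exp(-3·t). En utilisant v(t) = -27·exp(-3·t) et en substituant t = log(2)/3, nous trouvons v = -27/2.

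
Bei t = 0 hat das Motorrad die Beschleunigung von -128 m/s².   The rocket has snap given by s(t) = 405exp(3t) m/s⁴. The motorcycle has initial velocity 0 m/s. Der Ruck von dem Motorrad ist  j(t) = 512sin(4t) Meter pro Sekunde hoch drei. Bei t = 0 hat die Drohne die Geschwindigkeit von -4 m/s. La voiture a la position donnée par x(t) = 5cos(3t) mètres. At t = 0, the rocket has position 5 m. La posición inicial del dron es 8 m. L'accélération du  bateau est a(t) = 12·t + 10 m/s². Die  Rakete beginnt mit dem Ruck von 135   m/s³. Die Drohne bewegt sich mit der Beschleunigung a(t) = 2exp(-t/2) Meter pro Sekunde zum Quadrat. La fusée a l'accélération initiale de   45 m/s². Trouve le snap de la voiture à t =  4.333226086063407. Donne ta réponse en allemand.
Wir müssen unsere Gleichung für die Position x(t) = 5·cos(3·t) 4-mal ableiten. Mit d/dt von x(t) finden wir v(t) = -15·sin(3·t). Die Ableitung von der Geschwindigkeit ergibt die Beschleunigung: a(t) = -45·cos(3·t). Mit d/dt von a(t) finden wir j(t) = 135·sin(3·t). Durch Ableiten von dem Ruck erhalten wir den Snap: s(t) = 405·cos(3·t). Mit s(t) = 405·cos(3·t) und Einsetzen von t = 4.333226086063407, finden wir s = 367.570677511815.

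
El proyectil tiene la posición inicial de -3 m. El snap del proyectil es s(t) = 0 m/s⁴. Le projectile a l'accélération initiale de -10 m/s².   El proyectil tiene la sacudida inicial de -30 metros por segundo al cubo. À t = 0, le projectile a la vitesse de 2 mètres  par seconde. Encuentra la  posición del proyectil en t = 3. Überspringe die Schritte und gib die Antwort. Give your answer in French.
x(3) = -177.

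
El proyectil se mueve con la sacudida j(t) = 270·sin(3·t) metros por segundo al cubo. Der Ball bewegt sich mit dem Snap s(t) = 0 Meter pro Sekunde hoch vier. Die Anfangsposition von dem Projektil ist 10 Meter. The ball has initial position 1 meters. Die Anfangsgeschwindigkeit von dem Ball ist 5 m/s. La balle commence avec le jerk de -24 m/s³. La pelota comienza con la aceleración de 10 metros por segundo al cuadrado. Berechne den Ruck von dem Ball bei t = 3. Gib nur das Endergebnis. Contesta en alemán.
Der Ruck bei t = 3 ist j = -24.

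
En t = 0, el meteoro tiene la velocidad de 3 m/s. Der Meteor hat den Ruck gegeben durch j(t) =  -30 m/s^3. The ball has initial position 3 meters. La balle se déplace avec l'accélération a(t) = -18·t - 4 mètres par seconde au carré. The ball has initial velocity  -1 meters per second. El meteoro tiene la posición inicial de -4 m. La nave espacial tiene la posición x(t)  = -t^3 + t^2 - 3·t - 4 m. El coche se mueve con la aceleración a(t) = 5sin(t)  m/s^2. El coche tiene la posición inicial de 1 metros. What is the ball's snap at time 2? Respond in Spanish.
Partiendo de la aceleración a(t) = -18·t - 4, tomamos 2 derivadas. Tomando d/dt de a(t), encontramos j(t) = -18. La derivada de la sacudida da el snap: s(t) = 0. De la ecuación del snap s(t) = 0, sustituimos t = 2 para obtener s = 0.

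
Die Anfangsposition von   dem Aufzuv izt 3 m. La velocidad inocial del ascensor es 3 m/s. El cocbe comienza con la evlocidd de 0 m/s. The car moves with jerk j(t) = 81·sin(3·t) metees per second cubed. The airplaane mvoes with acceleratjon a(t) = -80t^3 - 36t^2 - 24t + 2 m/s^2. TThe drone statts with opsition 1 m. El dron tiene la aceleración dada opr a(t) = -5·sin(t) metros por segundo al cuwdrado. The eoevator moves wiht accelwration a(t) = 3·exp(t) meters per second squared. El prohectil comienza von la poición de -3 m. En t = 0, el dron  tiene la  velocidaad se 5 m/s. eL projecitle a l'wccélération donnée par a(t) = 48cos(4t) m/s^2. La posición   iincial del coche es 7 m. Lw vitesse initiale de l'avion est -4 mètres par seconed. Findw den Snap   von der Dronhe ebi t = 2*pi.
Ausgehend von der Beschleunigung a(t) = -5·sin(t), nehmen wir 2 Ableitungen. Durch Ableiten von der Beschleunigung erhalten wir den Ruck: j(t) = -5·cos(t). Durch Ableiten von dem Ruck erhalten wir den Snap: s(t) = 5·sin(t). Mit s(t) = 5·sin(t) und Einsetzen von t = 2*pi, finden wir s = 0.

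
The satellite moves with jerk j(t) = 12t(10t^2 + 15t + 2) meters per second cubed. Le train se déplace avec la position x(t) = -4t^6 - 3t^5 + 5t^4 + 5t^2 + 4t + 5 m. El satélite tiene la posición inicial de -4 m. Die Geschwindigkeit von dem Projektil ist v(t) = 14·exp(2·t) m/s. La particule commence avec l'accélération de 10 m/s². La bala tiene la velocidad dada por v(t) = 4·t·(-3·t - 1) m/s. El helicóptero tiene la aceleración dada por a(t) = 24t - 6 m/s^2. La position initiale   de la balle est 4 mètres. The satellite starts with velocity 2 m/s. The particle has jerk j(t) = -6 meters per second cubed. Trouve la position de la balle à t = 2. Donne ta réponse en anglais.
Starting from velocity v(t) = 4·t·(-3·t - 1), we take 1 integral. The antiderivative of velocity is position. Using x(0) = 4, we get x(t) = -4·t^3 - 2·t^2 + 4. We have position x(t) = -4·t^3 - 2·t^2 + 4. Substituting t = 2: x(2) = -36.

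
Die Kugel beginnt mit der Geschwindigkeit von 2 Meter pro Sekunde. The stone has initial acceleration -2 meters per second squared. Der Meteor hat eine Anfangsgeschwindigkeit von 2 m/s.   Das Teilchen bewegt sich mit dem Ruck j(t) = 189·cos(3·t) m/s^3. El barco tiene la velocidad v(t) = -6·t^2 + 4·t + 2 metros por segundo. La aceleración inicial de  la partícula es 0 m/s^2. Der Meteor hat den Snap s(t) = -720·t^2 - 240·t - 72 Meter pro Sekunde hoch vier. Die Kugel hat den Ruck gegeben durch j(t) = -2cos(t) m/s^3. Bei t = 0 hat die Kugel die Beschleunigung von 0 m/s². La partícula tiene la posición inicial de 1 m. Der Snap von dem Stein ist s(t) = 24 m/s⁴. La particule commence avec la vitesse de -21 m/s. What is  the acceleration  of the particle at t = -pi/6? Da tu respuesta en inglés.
We need to integrate our jerk equation j(t) = 189·cos(3·t) 1 time. The antiderivative of jerk is acceleration. Using a(0) = 0, we get a(t) = 63·sin(3·t). From the given acceleration equation a(t) = 63·sin(3·t), we substitute t = -pi/6 to get a = -63.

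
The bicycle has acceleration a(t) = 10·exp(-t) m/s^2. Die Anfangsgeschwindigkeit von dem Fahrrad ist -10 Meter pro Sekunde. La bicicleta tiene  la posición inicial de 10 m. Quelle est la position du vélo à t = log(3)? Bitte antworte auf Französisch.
Nous devons trouver l'intégrale de notre équation de l'accélération a(t) = 10·exp(-t) 2 fois. L'intégrale de l'accélération est la vitesse. En utilisant v(0) = -10, nous obtenons v(t) = -10·exp(-t). En prenant ∫v(t)dt et en appliquant x(0) = 10, nous trouvons x(t) = 10·exp(-t). Nous avons la position x(t) = 10·exp(-t). En substituant t = log(3): x(log(3)) = 10/3.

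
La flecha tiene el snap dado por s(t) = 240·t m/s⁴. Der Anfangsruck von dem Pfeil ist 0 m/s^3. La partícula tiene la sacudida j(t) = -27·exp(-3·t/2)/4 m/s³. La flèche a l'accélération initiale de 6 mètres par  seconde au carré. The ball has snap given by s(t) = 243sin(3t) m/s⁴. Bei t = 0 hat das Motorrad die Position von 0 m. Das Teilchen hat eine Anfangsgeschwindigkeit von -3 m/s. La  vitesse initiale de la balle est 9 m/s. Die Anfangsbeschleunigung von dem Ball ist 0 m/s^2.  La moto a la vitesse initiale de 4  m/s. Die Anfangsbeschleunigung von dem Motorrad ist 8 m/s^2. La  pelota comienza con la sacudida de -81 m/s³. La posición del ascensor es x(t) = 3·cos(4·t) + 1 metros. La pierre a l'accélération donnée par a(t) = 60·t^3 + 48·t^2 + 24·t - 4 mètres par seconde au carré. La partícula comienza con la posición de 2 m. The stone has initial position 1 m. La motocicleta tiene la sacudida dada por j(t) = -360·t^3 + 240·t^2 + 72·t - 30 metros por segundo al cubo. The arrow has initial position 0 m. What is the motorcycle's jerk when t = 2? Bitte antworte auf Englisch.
From the given jerk equation j(t) = -360·t^3 + 240·t^2 + 72·t - 30, we substitute t = 2 to get j = -1806.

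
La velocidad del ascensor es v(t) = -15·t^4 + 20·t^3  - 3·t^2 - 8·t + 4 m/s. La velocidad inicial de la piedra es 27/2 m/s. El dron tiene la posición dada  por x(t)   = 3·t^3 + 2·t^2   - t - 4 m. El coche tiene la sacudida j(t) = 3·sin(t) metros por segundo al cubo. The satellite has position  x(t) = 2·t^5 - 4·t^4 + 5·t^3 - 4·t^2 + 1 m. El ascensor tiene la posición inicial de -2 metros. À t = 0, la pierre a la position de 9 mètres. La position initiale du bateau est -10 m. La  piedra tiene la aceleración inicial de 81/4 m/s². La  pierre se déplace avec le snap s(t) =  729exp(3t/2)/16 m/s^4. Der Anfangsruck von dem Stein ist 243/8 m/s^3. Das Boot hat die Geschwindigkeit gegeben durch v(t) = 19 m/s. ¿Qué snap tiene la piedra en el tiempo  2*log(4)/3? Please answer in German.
Mit s(t) = 729·exp(3·t/2)/16 und Einsetzen von t = 2*log(4)/3, finden wir s = 729/4.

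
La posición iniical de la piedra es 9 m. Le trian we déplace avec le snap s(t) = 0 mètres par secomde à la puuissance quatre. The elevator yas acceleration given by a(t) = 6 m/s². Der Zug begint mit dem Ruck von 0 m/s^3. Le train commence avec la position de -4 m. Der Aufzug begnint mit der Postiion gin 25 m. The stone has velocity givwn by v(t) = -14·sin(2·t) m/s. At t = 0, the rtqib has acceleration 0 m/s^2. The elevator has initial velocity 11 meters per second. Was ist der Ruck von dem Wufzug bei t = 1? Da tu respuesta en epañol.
Para resolver esto, necesitamos tomar 1 derivada de nuestra ecuación de la aceleración a(t) = 6. Derivando la aceleración, obtenemos la sacudida: j(t) = 0. Usando j(t) = 0 y sustituyendo t = 1, encontramos j = 0.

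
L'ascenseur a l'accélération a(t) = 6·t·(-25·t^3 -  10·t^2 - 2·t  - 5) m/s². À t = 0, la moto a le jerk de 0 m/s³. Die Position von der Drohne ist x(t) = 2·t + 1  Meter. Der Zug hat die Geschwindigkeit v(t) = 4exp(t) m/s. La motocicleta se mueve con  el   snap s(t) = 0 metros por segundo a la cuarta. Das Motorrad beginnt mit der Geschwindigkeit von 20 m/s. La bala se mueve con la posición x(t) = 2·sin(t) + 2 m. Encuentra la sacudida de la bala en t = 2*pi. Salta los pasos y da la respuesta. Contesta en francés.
Le jerk à t = 2*pi est j = -2.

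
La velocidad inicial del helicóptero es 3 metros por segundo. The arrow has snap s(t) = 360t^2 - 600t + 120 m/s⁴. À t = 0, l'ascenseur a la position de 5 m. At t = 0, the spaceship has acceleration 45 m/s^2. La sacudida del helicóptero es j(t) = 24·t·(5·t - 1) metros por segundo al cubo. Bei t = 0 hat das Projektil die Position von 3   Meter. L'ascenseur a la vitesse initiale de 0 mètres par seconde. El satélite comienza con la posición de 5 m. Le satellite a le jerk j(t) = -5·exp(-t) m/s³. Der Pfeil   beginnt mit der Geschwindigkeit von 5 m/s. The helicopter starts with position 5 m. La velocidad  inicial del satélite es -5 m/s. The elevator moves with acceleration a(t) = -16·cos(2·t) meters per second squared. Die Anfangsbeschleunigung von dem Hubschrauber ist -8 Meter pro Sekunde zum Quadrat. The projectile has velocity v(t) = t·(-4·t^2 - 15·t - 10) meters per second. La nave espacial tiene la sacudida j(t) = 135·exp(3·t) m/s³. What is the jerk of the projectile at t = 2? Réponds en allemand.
Ausgehend von der Geschwindigkeit v(t) = t·(-4·t^2 - 15·t - 10), nehmen wir 2 Ableitungen. Die Ableitung von der Geschwindigkeit ergibt die Beschleunigung: a(t) = -4·t^2 + t·(-8·t - 15) - 15·t - 10. Durch Ableiten von der Beschleunigung erhalten wir den Ruck: j(t) = -24·t - 30. Aus der Gleichung für den Ruck j(t) = -24·t - 30, setzen wir t = 2 ein und erhalten j = -78.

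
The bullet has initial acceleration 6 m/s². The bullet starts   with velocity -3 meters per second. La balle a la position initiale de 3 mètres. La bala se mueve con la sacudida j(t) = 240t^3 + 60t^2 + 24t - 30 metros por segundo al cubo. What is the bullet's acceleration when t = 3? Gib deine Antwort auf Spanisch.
Para resolver esto, necesitamos tomar 1 integral de nuestra ecuación de la sacudida j(t) = 240·t^3 + 60·t^2 + 24·t - 30. La integral de la sacudida, con a(0) = 6, da la aceleración: a(t) = 60·t^4 + 20·t^3 + 12·t^2 - 30·t + 6. De la ecuación de la aceleración a(t) = 60·t^4 + 20·t^3 + 12·t^2 - 30·t + 6, sustituimos t = 3 para obtener a = 5424.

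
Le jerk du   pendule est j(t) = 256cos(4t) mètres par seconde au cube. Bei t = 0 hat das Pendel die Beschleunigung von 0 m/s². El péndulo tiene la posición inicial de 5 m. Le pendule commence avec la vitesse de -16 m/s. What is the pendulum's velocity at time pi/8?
We need to integrate our jerk equation j(t) = 256·cos(4·t) 2 times. Taking ∫j(t)dt and applying a(0) = 0, we find a(t) = 64·sin(4·t). Integrating acceleration and using the initial condition v(0) = -16, we get v(t) = -16·cos(4·t). From the given velocity equation v(t) = -16·cos(4·t), we substitute t = pi/8 to get v = 0.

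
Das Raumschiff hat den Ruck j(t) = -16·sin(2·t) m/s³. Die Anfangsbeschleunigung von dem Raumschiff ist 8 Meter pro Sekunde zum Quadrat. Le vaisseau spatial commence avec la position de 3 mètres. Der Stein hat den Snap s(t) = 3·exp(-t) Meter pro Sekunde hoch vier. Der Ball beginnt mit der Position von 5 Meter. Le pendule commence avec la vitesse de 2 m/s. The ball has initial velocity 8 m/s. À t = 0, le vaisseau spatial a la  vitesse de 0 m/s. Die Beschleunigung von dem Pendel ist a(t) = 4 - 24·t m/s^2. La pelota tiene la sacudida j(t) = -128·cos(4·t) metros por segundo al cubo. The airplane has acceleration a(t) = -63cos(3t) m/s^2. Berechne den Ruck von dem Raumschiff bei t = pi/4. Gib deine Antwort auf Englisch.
From the given jerk equation j(t) = -16·sin(2·t), we substitute t = pi/4 to get j = -16.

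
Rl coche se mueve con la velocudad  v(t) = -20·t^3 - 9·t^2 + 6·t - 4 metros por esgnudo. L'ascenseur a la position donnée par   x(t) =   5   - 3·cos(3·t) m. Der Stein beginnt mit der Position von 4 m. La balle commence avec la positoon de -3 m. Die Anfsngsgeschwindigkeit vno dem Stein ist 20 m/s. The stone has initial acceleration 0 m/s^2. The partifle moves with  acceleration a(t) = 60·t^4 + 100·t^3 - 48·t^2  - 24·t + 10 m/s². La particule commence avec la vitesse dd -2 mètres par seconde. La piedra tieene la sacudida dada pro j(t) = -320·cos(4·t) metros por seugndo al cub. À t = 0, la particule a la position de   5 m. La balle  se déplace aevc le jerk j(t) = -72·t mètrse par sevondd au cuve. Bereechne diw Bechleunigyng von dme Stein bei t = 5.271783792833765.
Wir müssen unsere Gleichung für den Ruck j(t) = -320·cos(4·t) 1-mal integrieren. Die Stammfunktion von dem Ruck ist die Beschleunigung. Mit a(0) = 0 erhalten wir a(t) = -80·sin(4·t). Mit a(t) = -80·sin(4·t) und Einsetzen von t = 5.271783792833765, finden wir a = -62.8652292847559.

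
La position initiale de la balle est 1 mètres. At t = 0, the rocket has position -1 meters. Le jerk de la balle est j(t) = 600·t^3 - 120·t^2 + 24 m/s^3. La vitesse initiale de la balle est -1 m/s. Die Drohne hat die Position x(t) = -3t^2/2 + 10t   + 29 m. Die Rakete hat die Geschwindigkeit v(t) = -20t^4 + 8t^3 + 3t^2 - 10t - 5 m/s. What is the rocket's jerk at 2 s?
Starting from velocity v(t) = -20·t^4 + 8·t^3 + 3·t^2 - 10·t - 5, we take 2 derivatives. Taking d/dt of v(t), we find a(t) = -80·t^3 + 24·t^2 + 6·t - 10. The derivative of acceleration gives jerk: j(t) = -240·t^2 + 48·t + 6. From the given jerk equation j(t) = -240·t^2 + 48·t + 6, we substitute t = 2 to get j = -858.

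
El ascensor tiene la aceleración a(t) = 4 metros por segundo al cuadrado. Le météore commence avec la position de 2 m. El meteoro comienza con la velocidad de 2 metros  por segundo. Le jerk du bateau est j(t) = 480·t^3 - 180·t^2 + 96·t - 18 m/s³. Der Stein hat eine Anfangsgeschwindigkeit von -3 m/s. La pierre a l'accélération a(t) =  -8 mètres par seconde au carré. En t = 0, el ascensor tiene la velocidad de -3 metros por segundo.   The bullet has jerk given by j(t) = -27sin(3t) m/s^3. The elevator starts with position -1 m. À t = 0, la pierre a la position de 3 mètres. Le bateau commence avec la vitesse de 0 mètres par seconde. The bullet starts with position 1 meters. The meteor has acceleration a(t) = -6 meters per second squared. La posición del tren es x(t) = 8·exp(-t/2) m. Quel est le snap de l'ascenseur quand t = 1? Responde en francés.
Pour résoudre ceci, nous devons prendre 2 dérivées de notre équation de l'accélération a(t) = 4. En dérivant l'accélération, nous obtenons le jerk: j(t) = 0. En prenant d/dt de j(t), nous trouvons s(t) = 0. En utilisant s(t) = 0 et en substituant t = 1, nous trouvons s = 0.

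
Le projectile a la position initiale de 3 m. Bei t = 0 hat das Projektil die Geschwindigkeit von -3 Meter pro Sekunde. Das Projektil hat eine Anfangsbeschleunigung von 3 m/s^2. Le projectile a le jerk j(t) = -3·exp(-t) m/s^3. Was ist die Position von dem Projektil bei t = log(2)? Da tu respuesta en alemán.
Ausgehend von dem Ruck j(t) = -3·exp(-t), nehmen wir 3 Integrale. Die Stammfunktion von dem Ruck, mit a(0) = 3, ergibt die Beschleunigung: a(t) = 3·exp(-t). Die Stammfunktion von der Beschleunigung, mit v(0) = -3, ergibt die Geschwindigkeit: v(t) = -3·exp(-t). Mit ∫v(t)dt und Anwendung von x(0) = 3, finden wir x(t) = 3·exp(-t). Wir haben die Position x(t) = 3·exp(-t). Durch Einsetzen von t = log(2): x(log(2)) = 3/2.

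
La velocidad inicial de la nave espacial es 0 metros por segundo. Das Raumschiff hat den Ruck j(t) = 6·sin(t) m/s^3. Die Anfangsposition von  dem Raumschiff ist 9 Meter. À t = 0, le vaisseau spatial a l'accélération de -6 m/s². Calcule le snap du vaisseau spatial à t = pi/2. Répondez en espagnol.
Partiendo de la sacudida j(t) = 6·sin(t), tomamos 1 derivada. Tomando d/dt de j(t), encontramos s(t) = 6·cos(t). De la ecuación del snap s(t) = 6·cos(t), sustituimos t = pi/2 para obtener s = 0.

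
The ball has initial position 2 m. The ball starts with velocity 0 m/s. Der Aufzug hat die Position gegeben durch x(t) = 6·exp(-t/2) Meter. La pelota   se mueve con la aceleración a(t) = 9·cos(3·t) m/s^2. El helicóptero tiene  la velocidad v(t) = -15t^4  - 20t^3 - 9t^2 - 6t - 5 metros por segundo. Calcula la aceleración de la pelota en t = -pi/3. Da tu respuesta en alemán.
Aus der Gleichung für die Beschleunigung a(t) = 9·cos(3·t), setzen wir t = -pi/3 ein und erhalten a = -9.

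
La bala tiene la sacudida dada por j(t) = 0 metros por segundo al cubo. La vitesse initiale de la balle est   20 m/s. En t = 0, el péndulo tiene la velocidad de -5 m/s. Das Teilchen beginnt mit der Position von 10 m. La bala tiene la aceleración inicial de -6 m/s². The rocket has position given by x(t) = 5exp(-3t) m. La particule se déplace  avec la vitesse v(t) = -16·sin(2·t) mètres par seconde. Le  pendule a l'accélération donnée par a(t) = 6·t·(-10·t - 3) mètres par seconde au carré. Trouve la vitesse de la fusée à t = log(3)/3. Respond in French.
Nous devons dériver notre équation de la position x(t) = 5·exp(-3·t) 1 fois. La dérivée de la position donne la vitesse: v(t) = -15·exp(-3·t). Nous avons la vitesse v(t) = -15·exp(-3·t). En substituant t = log(3)/3: v(log(3)/3) = -5.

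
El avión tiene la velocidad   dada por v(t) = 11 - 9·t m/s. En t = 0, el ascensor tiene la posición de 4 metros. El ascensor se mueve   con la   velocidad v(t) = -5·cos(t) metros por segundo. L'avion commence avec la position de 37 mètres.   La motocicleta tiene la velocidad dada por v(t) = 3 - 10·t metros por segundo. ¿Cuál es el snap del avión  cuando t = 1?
Partiendo de la velocidad v(t) = 11 - 9·t, tomamos 3 derivadas. La derivada de la velocidad da la aceleración: a(t) = -9. Derivando la aceleración, obtenemos la sacudida: j(t) = 0. La derivada de la sacudida da el snap: s(t) = 0. De la ecuación del snap s(t) = 0, sustituimos t = 1 para obtener s = 0.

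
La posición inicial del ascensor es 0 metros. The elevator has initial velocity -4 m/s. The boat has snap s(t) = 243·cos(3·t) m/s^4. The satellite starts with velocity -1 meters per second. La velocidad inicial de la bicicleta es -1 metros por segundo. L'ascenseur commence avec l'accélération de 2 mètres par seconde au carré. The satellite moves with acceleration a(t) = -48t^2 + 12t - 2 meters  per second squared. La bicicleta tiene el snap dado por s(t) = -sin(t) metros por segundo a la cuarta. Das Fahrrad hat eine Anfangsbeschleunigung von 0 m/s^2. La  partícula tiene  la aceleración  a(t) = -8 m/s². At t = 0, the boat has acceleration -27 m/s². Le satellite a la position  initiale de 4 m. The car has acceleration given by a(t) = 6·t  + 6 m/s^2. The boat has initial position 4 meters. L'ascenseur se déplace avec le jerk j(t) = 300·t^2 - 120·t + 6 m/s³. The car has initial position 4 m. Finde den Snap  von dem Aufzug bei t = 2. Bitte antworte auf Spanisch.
Para resolver esto, necesitamos tomar 1 derivada de nuestra ecuación de la sacudida j(t) = 300·t^2 - 120·t + 6. La derivada de la sacudida da el snap: s(t) = 600·t - 120. De la ecuación del snap s(t) = 600·t - 120, sustituimos t = 2 para obtener s = 1080.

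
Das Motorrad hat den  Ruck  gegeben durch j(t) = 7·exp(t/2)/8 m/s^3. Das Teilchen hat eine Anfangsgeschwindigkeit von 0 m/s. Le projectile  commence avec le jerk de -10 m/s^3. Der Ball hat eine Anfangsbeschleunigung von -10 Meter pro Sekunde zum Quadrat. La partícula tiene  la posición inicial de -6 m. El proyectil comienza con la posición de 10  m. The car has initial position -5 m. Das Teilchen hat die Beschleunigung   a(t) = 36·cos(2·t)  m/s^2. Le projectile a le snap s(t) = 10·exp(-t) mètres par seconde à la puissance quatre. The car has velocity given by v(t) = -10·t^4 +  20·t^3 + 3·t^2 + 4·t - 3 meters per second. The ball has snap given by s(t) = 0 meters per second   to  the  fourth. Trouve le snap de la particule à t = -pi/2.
Pour résoudre ceci, nous devons prendre 2 dérivées de notre équation de l'accélération a(t) = 36·cos(2·t). En prenant d/dt de a(t), nous trouvons j(t) = -72·sin(2·t). La dérivée du jerk donne le snap: s(t) = -144·cos(2·t). En utilisant s(t) = -144·cos(2·t) et en substituant t = -pi/2, nous trouvons s = 144.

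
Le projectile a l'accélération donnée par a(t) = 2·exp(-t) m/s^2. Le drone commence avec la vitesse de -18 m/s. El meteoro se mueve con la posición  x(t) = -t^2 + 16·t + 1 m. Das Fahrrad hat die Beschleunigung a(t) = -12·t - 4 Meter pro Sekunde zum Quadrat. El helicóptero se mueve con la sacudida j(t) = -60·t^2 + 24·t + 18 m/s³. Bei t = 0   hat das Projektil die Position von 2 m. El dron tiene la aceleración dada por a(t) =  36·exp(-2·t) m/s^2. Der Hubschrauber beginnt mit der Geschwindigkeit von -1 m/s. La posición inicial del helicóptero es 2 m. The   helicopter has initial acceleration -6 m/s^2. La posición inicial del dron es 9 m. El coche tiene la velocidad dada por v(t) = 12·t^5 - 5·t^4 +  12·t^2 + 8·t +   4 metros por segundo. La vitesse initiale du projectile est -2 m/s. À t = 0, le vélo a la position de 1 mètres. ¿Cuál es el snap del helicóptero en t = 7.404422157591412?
Partiendo de la sacudida j(t) = -60·t^2 + 24·t + 18, tomamos 1 derivada. Tomando d/dt de j(t), encontramos s(t) = 24 - 120·t. Usando s(t) = 24 - 120·t y sustituyendo t = 7.404422157591412, encontramos s = -864.530658910969.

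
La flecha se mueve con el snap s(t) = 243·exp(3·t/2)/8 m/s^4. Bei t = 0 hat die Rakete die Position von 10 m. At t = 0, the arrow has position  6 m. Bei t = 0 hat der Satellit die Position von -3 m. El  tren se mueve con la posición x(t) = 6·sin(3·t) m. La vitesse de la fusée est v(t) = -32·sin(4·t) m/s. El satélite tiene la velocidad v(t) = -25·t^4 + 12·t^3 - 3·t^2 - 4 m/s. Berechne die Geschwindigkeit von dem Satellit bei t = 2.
Aus der Gleichung für die Geschwindigkeit v(t) = -25·t^4 + 12·t^3 - 3·t^2 - 4, setzen wir t = 2 ein und erhalten v = -320.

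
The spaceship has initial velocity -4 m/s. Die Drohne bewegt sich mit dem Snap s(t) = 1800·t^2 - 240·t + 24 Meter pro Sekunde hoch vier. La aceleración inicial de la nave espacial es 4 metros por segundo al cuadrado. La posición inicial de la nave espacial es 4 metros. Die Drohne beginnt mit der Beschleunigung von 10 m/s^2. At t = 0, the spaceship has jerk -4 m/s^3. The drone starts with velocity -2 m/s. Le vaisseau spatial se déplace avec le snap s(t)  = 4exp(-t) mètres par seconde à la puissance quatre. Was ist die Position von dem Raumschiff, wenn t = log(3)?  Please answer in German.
Wir müssen die Stammfunktion unserer Gleichung für den Snap s(t) = 4·exp(-t) 4-mal finden. Das Integral von dem Snap ist der Ruck. Mit j(0) = -4 erhalten wir j(t) = -4·exp(-t). Durch Integration von dem Ruck und Verwendung der Anfangsbedingung a(0) = 4, erhalten wir a(t) = 4·exp(-t). Das Integral von der Beschleunigung, mit v(0) = -4, ergibt die Geschwindigkeit: v(t) = -4·exp(-t). Mit ∫v(t)dt und Anwendung von x(0) = 4, finden wir x(t) = 4·exp(-t). Mit x(t) = 4·exp(-t) und Einsetzen von t = log(3), finden wir x = 4/3.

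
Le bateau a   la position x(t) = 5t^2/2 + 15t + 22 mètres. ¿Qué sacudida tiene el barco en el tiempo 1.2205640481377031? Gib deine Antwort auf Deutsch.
Um dies zu lösen, müssen wir 3 Ableitungen unserer Gleichung für die Position x(t) = 5·t^2/2 + 15·t + 22 nehmen. Mit d/dt von x(t) finden wir v(t) = 5·t + 15. Durch Ableiten von der Geschwindigkeit erhalten wir die Beschleunigung: a(t) = 5. Mit d/dt von a(t) finden wir j(t) = 0. Aus der Gleichung für den Ruck j(t) = 0, setzen wir t = 1.2205640481377031 ein und erhalten j = 0.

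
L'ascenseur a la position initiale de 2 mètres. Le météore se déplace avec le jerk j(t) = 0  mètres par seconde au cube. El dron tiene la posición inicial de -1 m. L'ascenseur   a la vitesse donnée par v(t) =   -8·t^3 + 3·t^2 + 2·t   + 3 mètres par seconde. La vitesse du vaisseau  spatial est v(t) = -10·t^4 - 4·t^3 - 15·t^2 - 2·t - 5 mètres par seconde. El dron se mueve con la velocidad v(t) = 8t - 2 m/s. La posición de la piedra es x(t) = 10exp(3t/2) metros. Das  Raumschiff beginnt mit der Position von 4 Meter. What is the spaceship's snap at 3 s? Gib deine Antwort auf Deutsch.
Wir müssen unsere Gleichung für die Geschwindigkeit v(t) = -10·t^4 - 4·t^3 - 15·t^2 - 2·t - 5 3-mal ableiten. Durch Ableiten von der Geschwindigkeit erhalten wir die Beschleunigung: a(t) = -40·t^3 - 12·t^2 - 30·t - 2. Mit d/dt von a(t) finden wir j(t) = -120·t^2 - 24·t - 30. Durch Ableiten von dem Ruck erhalten wir den Snap: s(t) = -240·t - 24. Wir haben den Snap s(t) = -240·t - 24. Durch Einsetzen von t = 3: s(3) = -744.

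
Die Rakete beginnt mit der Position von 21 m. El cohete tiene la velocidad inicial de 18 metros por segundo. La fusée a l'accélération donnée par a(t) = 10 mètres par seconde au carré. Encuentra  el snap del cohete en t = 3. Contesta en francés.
En partant de l'accélération a(t) = 10, nous prenons 2 dérivées. En dérivant l'accélération, nous obtenons le jerk: j(t) = 0. En prenant d/dt de j(t), nous trouvons s(t) = 0. En utilisant s(t) = 0 et en substituant t = 3, nous trouvons s = 0.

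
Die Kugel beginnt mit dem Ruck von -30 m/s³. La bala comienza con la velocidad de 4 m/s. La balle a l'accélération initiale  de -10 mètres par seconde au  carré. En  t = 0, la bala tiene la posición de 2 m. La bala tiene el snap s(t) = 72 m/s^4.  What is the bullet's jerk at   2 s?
Starting from snap s(t) = 72, we take 1 integral. Integrating snap and using the initial condition j(0) = -30, we get j(t) = 72·t - 30. We have jerk j(t) = 72·t - 30. Substituting t = 2: j(2) = 114.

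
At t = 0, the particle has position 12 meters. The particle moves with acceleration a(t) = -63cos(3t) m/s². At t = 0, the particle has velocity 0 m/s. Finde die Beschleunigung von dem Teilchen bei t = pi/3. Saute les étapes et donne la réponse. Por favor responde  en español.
En t = pi/3, a = 63.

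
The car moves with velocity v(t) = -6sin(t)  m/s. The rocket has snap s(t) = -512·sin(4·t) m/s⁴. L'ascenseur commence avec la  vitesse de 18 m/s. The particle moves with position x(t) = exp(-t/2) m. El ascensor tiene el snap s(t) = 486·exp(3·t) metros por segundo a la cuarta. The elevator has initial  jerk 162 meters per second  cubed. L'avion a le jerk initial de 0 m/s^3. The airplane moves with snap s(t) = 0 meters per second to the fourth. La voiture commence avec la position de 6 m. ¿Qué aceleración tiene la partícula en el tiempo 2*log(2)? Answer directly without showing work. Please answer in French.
L'accélération à t = 2*log(2) est a = 1/8.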